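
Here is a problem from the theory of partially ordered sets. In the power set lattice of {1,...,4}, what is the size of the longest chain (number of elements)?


A chain is a totally ordered subset; we count the number of elements in a maximum chain.
Compute, for each element x, the size of the longest chain ending at x:
  {}: 1
  {1}: 2
  {2}: 2
  {3}: 2
  {4}: 2
  {1,2}: 3
  ...
A maximum chain: {} < {1} < {1,2} < {1,2,3} < {1,2,3,4}
Number of elements in the longest chain: 5


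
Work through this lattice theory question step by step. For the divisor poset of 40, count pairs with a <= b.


The order relation is {(a,b) : a <= b}, reflexive so it includes (a,a).
Examples: (1,1), (1,10), (1,2), (1,20), (1,4), ...
Total ordered pairs: 30


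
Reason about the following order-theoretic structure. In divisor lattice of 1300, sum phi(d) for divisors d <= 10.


Divisors of 1300 up to 10: [1, 2, 4, 5, 10]
phi values: [1, 1, 2, 4, 4]
Sum = 12


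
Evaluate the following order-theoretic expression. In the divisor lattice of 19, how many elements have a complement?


An element a is complemented if some b has a meet b = bottom, a join b = top.
a is complemented iff gcd(a, n/a)=1, i.e. a is a unitary divisor of 19.
Complemented elements: 1, 19
Count: 2


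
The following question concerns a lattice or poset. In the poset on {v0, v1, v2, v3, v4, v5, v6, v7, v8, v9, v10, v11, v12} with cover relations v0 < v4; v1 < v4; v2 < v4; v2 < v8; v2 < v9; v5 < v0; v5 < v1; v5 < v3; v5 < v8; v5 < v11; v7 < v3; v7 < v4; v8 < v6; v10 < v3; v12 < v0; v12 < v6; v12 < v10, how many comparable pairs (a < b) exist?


A comparable pair {a,b} has a < b or b < a in the order.
Count unordered pairs where one element is strictly below the other.
Examples: {v0,v4}, {v0,v5}, {v0,v12}, {v1,v4}, ...
Total comparable pairs: 22


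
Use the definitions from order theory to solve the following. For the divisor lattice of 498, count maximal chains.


A maximal chain goes from the minimum element to a maximal element via cover relations.
Counting all min-to-max paths in the cover graph.
Total maximal chains: 6


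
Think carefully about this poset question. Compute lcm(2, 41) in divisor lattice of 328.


In a divisor lattice, join = lcm (least common multiple).
gcd(2,41) = 1
lcm(2,41) = 2*41/gcd = 82/1 = 82


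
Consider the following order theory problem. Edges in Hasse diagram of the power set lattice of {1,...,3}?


A cover relation a -< b holds when a < b with no c strictly between.
Cover relations:
  {} -< {1}
  {} -< {2}
  {} -< {3}
  {1} -< {1,2}
  {1} -< {1,3}
  {2} -< {1,2}
  {2} -< {2,3}
  {3} -< {1,3}
  ...4 more
Total: 12


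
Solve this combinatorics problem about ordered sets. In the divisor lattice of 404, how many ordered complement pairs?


Complement pair (a,b): a meet b = bottom, a join b = top.
Here: gcd(a,b)=1 and lcm(a,b)=404, i.e. a*b=404 with a,b coprime.
Pairs found: (1,404), (4,101), (101,4), (404,1)
Total ordered pairs: 4


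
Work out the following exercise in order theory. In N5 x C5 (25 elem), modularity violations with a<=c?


Modular law: if a <= c then a v (b ^ c) = (a v b) ^ c.
Check all triples (a,b,c) with a <= c among 25 elements.
  e.g. a=(a,0), b=(c,0), c=(b,0): lhs=(a,0) != rhs=(b,0)
  e.g. a=(a,0), b=(c,1), c=(b,0): lhs=(a,0) != rhs=(b,0)
Total violating triples: 75


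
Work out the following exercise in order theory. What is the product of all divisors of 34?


Divisors of 34: [1, 2, 17, 34]
Product = n^(d(n)/2) = 34^(4/2)
Product = 1156


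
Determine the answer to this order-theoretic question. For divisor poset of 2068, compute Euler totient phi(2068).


phi(n) = n * prod_{p|n} (1 - 1/p).
Prime divisors of 2068: [2, 11, 47]
phi(2068) = 2068 * (1 - 1/2) * (1 - 1/11) * (1 - 1/47)
phi(2068) = 920


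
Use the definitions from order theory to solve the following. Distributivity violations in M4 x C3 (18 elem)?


Distributive law: a ^ (b v c) = (a ^ b) v (a ^ c).
Check all 18^3 = 5832 ordered triples (a,b,c).
  e.g. a=(a1,0), b=(a2,0), c=(a3,0): lhs=(a1,0) != rhs=(0,0)
  e.g. a=(a1,0), b=(a2,0), c=(a3,1): lhs=(a1,0) != rhs=(0,0)
Total violating triples: 648


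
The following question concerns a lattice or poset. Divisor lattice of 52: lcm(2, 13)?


Join=lcm.
gcd(2,13)=1
lcm=26


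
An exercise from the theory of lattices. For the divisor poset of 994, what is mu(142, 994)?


In a divisor lattice, mu(a,b) = mu(b/a) where mu is the classical Mobius function.
b/a = 994/142 = 7
Prime factorization of 7: primes [7]
7 is squarefree with 1 prime factor(s), so mu(7) = (-1)^1 = -1


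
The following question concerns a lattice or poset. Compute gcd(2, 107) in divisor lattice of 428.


In a divisor lattice, meet = gcd (greatest common divisor).
By Euclidean algorithm or factoring: gcd(2,107) = 1


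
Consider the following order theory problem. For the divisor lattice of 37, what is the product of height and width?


Height = length of longest chain minus 1; width = size of largest antichain.
A maximum chain: 1 | 37  (height 1).
A maximum antichain: {1}  (width 1).
Product = 1 * 1 = 1


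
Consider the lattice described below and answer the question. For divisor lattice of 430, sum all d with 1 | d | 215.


Interval [1,215] in divisors of 430: [1, 5, 43, 215]
Sum = 264


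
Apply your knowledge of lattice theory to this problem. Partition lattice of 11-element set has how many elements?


B(n) = number of set partitions of an n-element set.
B(n) satisfies the recurrence: B(n+1) = sum_k C(n,k)*B(k).
B(11) = 678570


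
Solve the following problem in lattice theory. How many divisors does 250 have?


Divisors of 250: [1, 2, 5, 10, 25, 50, 125, 250]
Count: 8


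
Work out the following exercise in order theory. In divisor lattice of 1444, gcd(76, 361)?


Meet=gcd.
gcd(76,361)=19


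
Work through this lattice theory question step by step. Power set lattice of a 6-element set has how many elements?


Power set = 2^n.
2^6 = 64


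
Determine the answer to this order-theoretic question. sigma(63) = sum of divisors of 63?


sigma(n) = sum of divisors.
Divisors of 63: [1, 3, 7, 9, 21, 63]
Sum = 104


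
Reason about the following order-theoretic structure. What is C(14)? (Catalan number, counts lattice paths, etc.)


C(n) = C(2n, n) / (n+1).
C(28, 14) = 40116600
C(14) = 40116600 / 15 = 2674440


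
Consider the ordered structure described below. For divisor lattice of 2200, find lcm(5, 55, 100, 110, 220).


In a divisor lattice, join = lcm (least common multiple).
Compute lcm iteratively: start with first element, then lcm(current, next).
Elements: [5, 55, 100, 110, 220]
lcm(5,55) = 55
lcm(55,100) = 1100
lcm(1100,110) = 1100
lcm(1100,220) = 1100
Final lcm = 1100


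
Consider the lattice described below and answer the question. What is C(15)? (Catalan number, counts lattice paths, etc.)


C(n) = C(2n, n) / (n+1).
C(30, 15) = 155117520
C(15) = 155117520 / 16 = 9694845


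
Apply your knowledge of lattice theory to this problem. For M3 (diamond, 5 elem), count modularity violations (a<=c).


Modular law: if a <= c then a v (b ^ c) = (a v b) ^ c.
Check all triples (a,b,c) with a <= c among 5 elements.
This lattice is modular (diamonds M_m and their chain-products are modular).
Total violating triples: 0


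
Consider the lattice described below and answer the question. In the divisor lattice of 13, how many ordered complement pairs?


Complement pair (a,b): a meet b = bottom, a join b = top.
Here: gcd(a,b)=1 and lcm(a,b)=13, i.e. a*b=13 with a,b coprime.
Pairs found: (1,13), (13,1)
Total ordered pairs: 2


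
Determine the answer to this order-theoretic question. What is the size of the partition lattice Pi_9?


B(n) = number of set partitions of an n-element set.
B(n) satisfies the recurrence: B(n+1) = sum_k C(n,k)*B(k).
B(9) = 21147


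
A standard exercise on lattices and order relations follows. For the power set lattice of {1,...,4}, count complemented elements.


An element a is complemented if some b has a meet b = bottom, a join b = top.
every subset A has complement S\A, so all elements are complemented.
Complemented elements: {}, {1}, {2}, {3}, {4}, {1,2}, ... (10 more)
Count: 16


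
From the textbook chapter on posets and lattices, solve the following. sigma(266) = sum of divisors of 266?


sigma(n) = sum of divisors.
Divisors of 266: [1, 2, 7, 14, 19, 38, 133, 266]
Sum = 480


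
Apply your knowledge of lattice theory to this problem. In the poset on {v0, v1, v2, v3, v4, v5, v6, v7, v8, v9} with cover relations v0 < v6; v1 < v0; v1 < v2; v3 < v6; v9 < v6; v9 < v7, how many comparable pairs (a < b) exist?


A comparable pair {a,b} has a < b or b < a in the order.
Count unordered pairs where one element is strictly below the other.
Examples: {v0,v1}, {v0,v6}, {v1,v2}, {v1,v6}, ...
Total comparable pairs: 7


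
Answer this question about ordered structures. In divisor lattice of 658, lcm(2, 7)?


Join=lcm.
gcd(2,7)=1
lcm=14


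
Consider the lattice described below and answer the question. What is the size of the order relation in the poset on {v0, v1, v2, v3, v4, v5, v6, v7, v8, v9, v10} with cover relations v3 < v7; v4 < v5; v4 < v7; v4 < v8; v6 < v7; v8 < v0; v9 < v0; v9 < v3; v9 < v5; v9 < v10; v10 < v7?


The order relation is {(a,b) : a <= b}, reflexive so it includes (a,a).
Examples: (v0,v0), (v1,v1), (v10,v10), (v10,v7), (v2,v2), ...
Total ordered pairs: 24


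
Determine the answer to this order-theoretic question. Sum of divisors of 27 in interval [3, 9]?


Interval [3,9] in divisors of 27: [3, 9]
Sum = 12


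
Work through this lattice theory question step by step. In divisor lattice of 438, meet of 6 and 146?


In a divisor lattice, meet = gcd (greatest common divisor).
By Euclidean algorithm or factoring: gcd(6,146) = 2


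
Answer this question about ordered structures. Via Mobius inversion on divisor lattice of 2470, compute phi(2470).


phi(n) = n * prod_{p|n} (1 - 1/p).
Prime divisors of 2470: [2, 5, 13, 19]
phi(2470) = 2470 * (1 - 1/2) * (1 - 1/5) * (1 - 1/13) * (1 - 1/19)
phi(2470) = 864


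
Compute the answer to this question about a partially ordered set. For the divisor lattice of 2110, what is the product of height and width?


Height = length of longest chain minus 1; width = size of largest antichain.
A maximum chain: 1 | 211 | 1055 | 2110  (height 3).
A maximum antichain: {2, 5, 211}  (width 3).
Product = 3 * 3 = 9


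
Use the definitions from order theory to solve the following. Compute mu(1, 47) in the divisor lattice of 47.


In a divisor lattice, mu(a,b) = mu(b/a) where mu is the classical Mobius function.
b/a = 47/1 = 47
Prime factorization of 47: primes [47]
47 is squarefree with 1 prime factor(s), so mu(47) = (-1)^1 = -1


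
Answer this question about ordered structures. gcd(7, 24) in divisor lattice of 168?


Meet=gcd.
gcd(7,24)=1


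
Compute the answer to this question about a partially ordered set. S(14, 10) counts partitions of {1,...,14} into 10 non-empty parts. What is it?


S(n,k) = k*S(n-1,k) + S(n-1,k-1).
S(13,10) = 39325, S(13,9) = 359502
S(14,10) = 10*39325 + 359502 = 393250 + 359502
S(14,10) = 752752


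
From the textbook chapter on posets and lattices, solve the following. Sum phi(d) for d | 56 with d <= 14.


Divisors of 56 up to 14: [1, 2, 4, 7, 8, 14]
phi values: [1, 1, 2, 6, 4, 6]
Sum = 20


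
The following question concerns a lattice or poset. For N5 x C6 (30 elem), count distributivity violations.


Distributive law: a ^ (b v c) = (a ^ b) v (a ^ c).
Check all 30^3 = 27000 ordered triples (a,b,c).
  e.g. a=(b,0), b=(a,0), c=(c,0): lhs=(b,0) != rhs=(a,0)
  e.g. a=(b,0), b=(a,0), c=(c,1): lhs=(b,0) != rhs=(a,0)
Total violating triples: 432


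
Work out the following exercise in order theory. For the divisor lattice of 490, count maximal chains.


A maximal chain goes from the minimum element to a maximal element via cover relations.
Counting all min-to-max paths in the cover graph.
Total maximal chains: 12


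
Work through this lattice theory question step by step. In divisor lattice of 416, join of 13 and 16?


In a divisor lattice, join = lcm (least common multiple).
gcd(13,16) = 1
lcm(13,16) = 13*16/gcd = 208/1 = 208


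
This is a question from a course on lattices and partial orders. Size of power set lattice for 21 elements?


Power set = 2^n.
2^21 = 2097152


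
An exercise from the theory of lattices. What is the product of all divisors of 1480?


Divisors of 1480: [1, 2, 4, 5, 8, 10, 20, 37, 40, 74, 148, 185, 296, 370, 740, 1480]
Product = n^(d(n)/2) = 1480^(16/2)
Product = 23019385349216665600000000


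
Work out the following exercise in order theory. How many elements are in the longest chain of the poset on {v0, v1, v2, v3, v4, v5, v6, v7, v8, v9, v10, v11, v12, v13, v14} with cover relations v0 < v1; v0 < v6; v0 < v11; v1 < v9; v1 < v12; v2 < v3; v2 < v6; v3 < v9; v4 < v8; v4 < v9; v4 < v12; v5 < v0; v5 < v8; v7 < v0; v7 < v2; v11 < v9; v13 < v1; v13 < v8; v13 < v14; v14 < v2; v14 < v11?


A chain is a totally ordered subset; we count the number of elements in a maximum chain.
Compute, for each element x, the size of the longest chain ending at x:
  v4: 1
  v5: 1
  v7: 1
  v10: 1
  v13: 1
  v14: 2
  ...
A maximum chain: v13 < v14 < v2 < v3 < v9
Number of elements in the longest chain: 5


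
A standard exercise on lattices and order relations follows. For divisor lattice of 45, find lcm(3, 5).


In a divisor lattice, join = lcm (least common multiple).
Compute lcm iteratively: start with first element, then lcm(current, next).
Elements: [3, 5]
lcm(3,5) = 15
Final lcm = 15


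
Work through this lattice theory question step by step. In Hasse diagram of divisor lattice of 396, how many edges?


A cover relation a -< b holds when a < b with no c strictly between.
Cover relations:
  1 -< 2
  1 -< 3
  1 -< 11
  2 -< 4
  2 -< 6
  2 -< 22
  3 -< 6
  3 -< 9
  ...25 more
Total: 33


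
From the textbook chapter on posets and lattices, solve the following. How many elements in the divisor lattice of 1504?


Divisors of 1504: [1, 2, 4, 8, 16, 32, 47, 94, 188, 376, 752, 1504]
Count: 12


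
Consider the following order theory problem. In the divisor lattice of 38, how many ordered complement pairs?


Complement pair (a,b): a meet b = bottom, a join b = top.
Here: gcd(a,b)=1 and lcm(a,b)=38, i.e. a*b=38 with a,b coprime.
Pairs found: (1,38), (2,19), (19,2), (38,1)
Total ordered pairs: 4


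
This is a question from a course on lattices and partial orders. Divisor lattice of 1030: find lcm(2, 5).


In a divisor lattice, join = lcm (least common multiple).
gcd(2,5) = 1
lcm(2,5) = 2*5/gcd = 10/1 = 10


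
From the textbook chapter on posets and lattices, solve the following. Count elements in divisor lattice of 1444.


Divisors of 1444: [1, 2, 4, 19, 38, 76, 361, 722, 1444]
Count: 9


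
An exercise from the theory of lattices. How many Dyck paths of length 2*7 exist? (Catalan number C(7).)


C(n) = C(2n, n) / (n+1).
C(14, 7) = 3432
C(7) = 3432 / 8 = 429


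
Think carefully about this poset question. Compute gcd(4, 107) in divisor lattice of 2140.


In a divisor lattice, meet = gcd (greatest common divisor).
By Euclidean algorithm or factoring: gcd(4,107) = 1


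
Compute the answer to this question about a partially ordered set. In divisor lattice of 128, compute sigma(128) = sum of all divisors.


sigma(n) = sum of divisors.
Divisors of 128: [1, 2, 4, 8, 16, 32, 64, 128]
Sum = 255


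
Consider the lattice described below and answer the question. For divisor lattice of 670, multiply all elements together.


Divisors of 670: [1, 2, 5, 10, 67, 134, 335, 670]
Product = n^(d(n)/2) = 670^(8/2)
Product = 201511210000


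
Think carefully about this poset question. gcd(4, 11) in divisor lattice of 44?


Meet=gcd.
gcd(4,11)=1


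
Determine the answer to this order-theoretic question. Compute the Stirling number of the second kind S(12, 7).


S(n,k) = k*S(n-1,k) + S(n-1,k-1).
S(11,7) = 63987, S(11,6) = 179487
S(12,7) = 7*63987 + 179487 = 447909 + 179487
S(12,7) = 627396


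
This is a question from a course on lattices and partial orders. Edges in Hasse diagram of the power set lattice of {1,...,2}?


A cover relation a -< b holds when a < b with no c strictly between.
Cover relations:
  {} -< {1}
  {} -< {2}
  {1} -< {1,2}
  {2} -< {1,2}
Total: 4


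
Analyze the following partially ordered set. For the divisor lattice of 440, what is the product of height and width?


Height = length of longest chain minus 1; width = size of largest antichain.
A maximum chain: 1 | 11 | 55 | 110 | 220 | 440  (height 5).
A maximum antichain: {4, 10, 22, 55}  (width 4).
Product = 5 * 4 = 20


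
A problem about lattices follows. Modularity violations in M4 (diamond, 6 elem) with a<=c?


Modular law: if a <= c then a v (b ^ c) = (a v b) ^ c.
Check all triples (a,b,c) with a <= c among 6 elements.
This lattice is modular (diamonds M_m and their chain-products are modular).
Total violating triples: 0


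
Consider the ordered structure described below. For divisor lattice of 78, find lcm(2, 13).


In a divisor lattice, join = lcm (least common multiple).
Compute lcm iteratively: start with first element, then lcm(current, next).
Elements: [2, 13]
lcm(2,13) = 26
Final lcm = 26


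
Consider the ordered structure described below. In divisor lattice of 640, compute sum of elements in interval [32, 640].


Interval [32,640] in divisors of 640: [32, 64, 128, 160, 320, 640]
Sum = 1344


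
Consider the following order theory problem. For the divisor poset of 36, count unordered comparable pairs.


A comparable pair {a,b} has a < b or b < a in the order.
Count unordered pairs where one element is strictly below the other.
Examples: {1,2}, {1,3}, {1,4}, {1,6}, ...
Total comparable pairs: 27


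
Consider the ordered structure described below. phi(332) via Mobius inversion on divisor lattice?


phi(n) = n * prod_{p|n} (1 - 1/p).
Prime divisors of 332: [2, 83]
phi(332) = 332 * (1 - 1/2) * (1 - 1/83)
phi(332) = 164


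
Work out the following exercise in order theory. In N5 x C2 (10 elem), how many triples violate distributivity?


Distributive law: a ^ (b v c) = (a ^ b) v (a ^ c).
Check all 10^3 = 1000 ordered triples (a,b,c).
  e.g. a=(b,0), b=(a,0), c=(c,0): lhs=(b,0) != rhs=(a,0)
  e.g. a=(b,0), b=(a,0), c=(c,1): lhs=(b,0) != rhs=(a,0)
Total violating triples: 16


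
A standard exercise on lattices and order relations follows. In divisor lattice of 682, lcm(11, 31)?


Join=lcm.
gcd(11,31)=1
lcm=341


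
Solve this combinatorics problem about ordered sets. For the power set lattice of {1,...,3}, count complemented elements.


An element a is complemented if some b has a meet b = bottom, a join b = top.
every subset A has complement S\A, so all elements are complemented.
Complemented elements: {}, {1}, {2}, {3}, {1,2}, {1,3}, ... (2 more)
Count: 8


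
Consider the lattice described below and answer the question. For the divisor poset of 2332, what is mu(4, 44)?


In a divisor lattice, mu(a,b) = mu(b/a) where mu is the classical Mobius function.
b/a = 44/4 = 11
Prime factorization of 11: primes [11]
11 is squarefree with 1 prime factor(s), so mu(11) = (-1)^1 = -1


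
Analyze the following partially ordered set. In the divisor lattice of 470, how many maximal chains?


A maximal chain goes from the minimum element to a maximal element via cover relations.
Counting all min-to-max paths in the cover graph.
Total maximal chains: 6


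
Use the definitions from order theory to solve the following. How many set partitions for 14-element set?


B(n) = number of set partitions of an n-element set.
B(n) satisfies the recurrence: B(n+1) = sum_k C(n,k)*B(k).
B(14) = 190899322


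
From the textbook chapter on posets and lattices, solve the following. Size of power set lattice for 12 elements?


Power set = 2^n.
2^12 = 4096


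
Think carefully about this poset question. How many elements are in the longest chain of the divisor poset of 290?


A chain is a totally ordered subset; we count the number of elements in a maximum chain.
Compute, for each element x, the size of the longest chain ending at x:
  1: 1
  2: 2
  5: 2
  29: 2
  10: 3
  58: 3
  ...
A maximum chain: 1 < 2 < 10 < 290
Number of elements in the longest chain: 4


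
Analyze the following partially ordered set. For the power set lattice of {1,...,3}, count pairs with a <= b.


The order relation is {(a,b) : a <= b}, reflexive so it includes (a,a).
Examples: ({},{}), ({},{1,2}), ({},{1,2,3}), ({},{1,3}), ({},{1}), ...
Total ordered pairs: 27


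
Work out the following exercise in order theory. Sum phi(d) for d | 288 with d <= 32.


Divisors of 288 up to 32: [1, 2, 3, 4, 6, 8, 9, 12, 16, 18, 24, 32]
phi values: [1, 1, 2, 2, 2, 4, 6, 4, 8, 6, 8, 16]
Sum = 60


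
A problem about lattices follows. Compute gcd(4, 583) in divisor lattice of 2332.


In a divisor lattice, meet = gcd (greatest common divisor).
By Euclidean algorithm or factoring: gcd(4,583) = 1


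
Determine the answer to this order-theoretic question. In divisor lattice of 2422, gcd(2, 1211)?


Meet=gcd.
gcd(2,1211)=1


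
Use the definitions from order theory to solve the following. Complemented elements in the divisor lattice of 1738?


An element a is complemented if some b has a meet b = bottom, a join b = top.
a is complemented iff gcd(a, n/a)=1, i.e. a is a unitary divisor of 1738.
Complemented elements: 1, 2, 11, 22, 79, 158, ... (2 more)
Count: 8


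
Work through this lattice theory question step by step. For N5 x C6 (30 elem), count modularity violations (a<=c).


Modular law: if a <= c then a v (b ^ c) = (a v b) ^ c.
Check all triples (a,b,c) with a <= c among 30 elements.
  e.g. a=(a,0), b=(c,0), c=(b,0): lhs=(a,0) != rhs=(b,0)
  e.g. a=(a,0), b=(c,1), c=(b,0): lhs=(a,0) != rhs=(b,0)
Total violating triples: 126


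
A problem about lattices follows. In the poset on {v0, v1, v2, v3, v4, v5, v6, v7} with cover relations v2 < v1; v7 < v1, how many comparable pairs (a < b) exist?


A comparable pair {a,b} has a < b or b < a in the order.
Count unordered pairs where one element is strictly below the other.
Examples: {v1,v2}, {v1,v7}
Total comparable pairs: 2


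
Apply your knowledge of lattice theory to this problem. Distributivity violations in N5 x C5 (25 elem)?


Distributive law: a ^ (b v c) = (a ^ b) v (a ^ c).
Check all 25^3 = 15625 ordered triples (a,b,c).
  e.g. a=(b,0), b=(a,0), c=(c,0): lhs=(b,0) != rhs=(a,0)
  e.g. a=(b,0), b=(a,0), c=(c,1): lhs=(b,0) != rhs=(a,0)
Total violating triples: 250


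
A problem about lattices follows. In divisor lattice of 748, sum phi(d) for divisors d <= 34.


Divisors of 748 up to 34: [1, 2, 4, 11, 17, 22, 34]
phi values: [1, 1, 2, 10, 16, 10, 16]
Sum = 56


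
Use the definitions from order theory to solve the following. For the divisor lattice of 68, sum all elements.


sigma(n) = sum of divisors.
Divisors of 68: [1, 2, 4, 17, 34, 68]
Sum = 126


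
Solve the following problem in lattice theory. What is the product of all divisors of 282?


Divisors of 282: [1, 2, 3, 6, 47, 94, 141, 282]
Product = n^(d(n)/2) = 282^(8/2)
Product = 6324066576


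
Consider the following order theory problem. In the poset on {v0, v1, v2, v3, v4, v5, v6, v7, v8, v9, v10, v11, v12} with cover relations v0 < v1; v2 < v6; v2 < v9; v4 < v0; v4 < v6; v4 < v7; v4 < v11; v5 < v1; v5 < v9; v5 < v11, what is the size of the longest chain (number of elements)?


A chain is a totally ordered subset; we count the number of elements in a maximum chain.
Compute, for each element x, the size of the longest chain ending at x:
  v2: 1
  v3: 1
  v4: 1
  v5: 1
  v8: 1
  v10: 1
  ...
A maximum chain: v4 < v0 < v1
Number of elements in the longest chain: 3


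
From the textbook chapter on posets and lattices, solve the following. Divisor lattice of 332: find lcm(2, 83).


In a divisor lattice, join = lcm (least common multiple).
gcd(2,83) = 1
lcm(2,83) = 2*83/gcd = 166/1 = 166


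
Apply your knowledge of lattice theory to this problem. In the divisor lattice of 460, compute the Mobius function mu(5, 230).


In a divisor lattice, mu(a,b) = mu(b/a) where mu is the classical Mobius function.
b/a = 230/5 = 46
Prime factorization of 46: primes [2, 23]
46 is squarefree with 2 prime factor(s), so mu(46) = (-1)^2 = 1


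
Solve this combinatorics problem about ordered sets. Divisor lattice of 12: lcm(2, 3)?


Join=lcm.
gcd(2,3)=1
lcm=6


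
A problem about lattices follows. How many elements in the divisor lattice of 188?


Divisors of 188: [1, 2, 4, 47, 94, 188]
Count: 6


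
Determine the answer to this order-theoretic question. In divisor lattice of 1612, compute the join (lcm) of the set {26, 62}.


In a divisor lattice, join = lcm (least common multiple).
Compute lcm iteratively: start with first element, then lcm(current, next).
Elements: [26, 62]
lcm(26,62) = 806
Final lcm = 806


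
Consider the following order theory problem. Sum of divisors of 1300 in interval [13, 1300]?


Interval [13,1300] in divisors of 1300: [13, 26, 52, 65, 130, 260, 325, 650, 1300]
Sum = 2821


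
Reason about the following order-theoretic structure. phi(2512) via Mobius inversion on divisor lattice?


phi(n) = n * prod_{p|n} (1 - 1/p).
Prime divisors of 2512: [2, 157]
phi(2512) = 2512 * (1 - 1/2) * (1 - 1/157)
phi(2512) = 1248


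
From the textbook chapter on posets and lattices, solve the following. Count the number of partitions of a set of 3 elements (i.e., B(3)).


B(n) = number of set partitions of an n-element set.
B(n) satisfies the recurrence: B(n+1) = sum_k C(n,k)*B(k).
B(3) = 5


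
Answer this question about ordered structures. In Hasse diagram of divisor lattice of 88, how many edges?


A cover relation a -< b holds when a < b with no c strictly between.
Cover relations:
  1 -< 2
  1 -< 11
  2 -< 4
  2 -< 22
  4 -< 8
  4 -< 44
  8 -< 88
  11 -< 22
  ...2 more
Total: 10


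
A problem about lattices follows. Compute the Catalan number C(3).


C(n) = C(2n, n) / (n+1).
C(6, 3) = 20
C(3) = 20 / 4 = 5


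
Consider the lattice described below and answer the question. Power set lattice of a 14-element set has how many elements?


Power set = 2^n.
2^14 = 16384


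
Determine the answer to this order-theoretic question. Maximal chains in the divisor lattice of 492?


A maximal chain goes from the minimum element to a maximal element via cover relations.
Counting all min-to-max paths in the cover graph.
Total maximal chains: 12


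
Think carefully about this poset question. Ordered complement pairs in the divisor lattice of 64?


Complement pair (a,b): a meet b = bottom, a join b = top.
Here: gcd(a,b)=1 and lcm(a,b)=64, i.e. a*b=64 with a,b coprime.
Pairs found: (1,64), (64,1)
Total ordered pairs: 2


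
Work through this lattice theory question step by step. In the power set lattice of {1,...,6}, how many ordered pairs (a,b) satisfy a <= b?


The order relation is {(a,b) : a <= b}, reflexive so it includes (a,a).
Examples: ({},{}), ({},{1,2}), ({},{1,2,3}), ({},{1,2,3,4}), ({},{1,2,3,4,5}), ...
Total ordered pairs: 729


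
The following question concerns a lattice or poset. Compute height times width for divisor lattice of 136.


Height = length of longest chain minus 1; width = size of largest antichain.
A maximum chain: 1 | 17 | 34 | 68 | 136  (height 4).
A maximum antichain: {2, 17}  (width 2).
Product = 4 * 2 = 8


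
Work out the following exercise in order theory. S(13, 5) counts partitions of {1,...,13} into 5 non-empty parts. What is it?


S(n,k) = k*S(n-1,k) + S(n-1,k-1).
S(12,5) = 1379400, S(12,4) = 611501
S(13,5) = 5*1379400 + 611501 = 6897000 + 611501
S(13,5) = 7508501


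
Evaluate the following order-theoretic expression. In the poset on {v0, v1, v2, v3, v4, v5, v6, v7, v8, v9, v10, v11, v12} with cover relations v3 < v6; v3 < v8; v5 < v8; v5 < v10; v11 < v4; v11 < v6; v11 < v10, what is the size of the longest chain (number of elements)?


A chain is a totally ordered subset; we count the number of elements in a maximum chain.
Compute, for each element x, the size of the longest chain ending at x:
  v0: 1
  v1: 1
  v2: 1
  v3: 1
  v5: 1
  v7: 1
  ...
A maximum chain: v11 < v4
Number of elements in the longest chain: 2


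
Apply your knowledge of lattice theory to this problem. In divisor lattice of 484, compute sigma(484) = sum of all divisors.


sigma(n) = sum of divisors.
Divisors of 484: [1, 2, 4, 11, 22, 44, 121, 242, 484]
Sum = 931


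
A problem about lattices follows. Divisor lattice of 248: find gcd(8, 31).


In a divisor lattice, meet = gcd (greatest common divisor).
By Euclidean algorithm or factoring: gcd(8,31) = 1


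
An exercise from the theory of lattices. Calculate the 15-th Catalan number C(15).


C(n) = C(2n, n) / (n+1).
C(30, 15) = 155117520
C(15) = 155117520 / 16 = 9694845


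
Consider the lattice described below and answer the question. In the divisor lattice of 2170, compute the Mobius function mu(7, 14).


In a divisor lattice, mu(a,b) = mu(b/a) where mu is the classical Mobius function.
b/a = 14/7 = 2
Prime factorization of 2: primes [2]
2 is squarefree with 1 prime factor(s), so mu(2) = (-1)^1 = -1


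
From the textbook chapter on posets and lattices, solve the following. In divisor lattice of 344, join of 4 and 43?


In a divisor lattice, join = lcm (least common multiple).
gcd(4,43) = 1
lcm(4,43) = 4*43/gcd = 172/1 = 172


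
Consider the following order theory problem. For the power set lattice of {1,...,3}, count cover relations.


A cover relation a -< b holds when a < b with no c strictly between.
Cover relations:
  {} -< {1}
  {} -< {2}
  {} -< {3}
  {1} -< {1,2}
  {1} -< {1,3}
  {2} -< {1,2}
  {2} -< {2,3}
  {3} -< {1,3}
  ...4 more
Total: 12


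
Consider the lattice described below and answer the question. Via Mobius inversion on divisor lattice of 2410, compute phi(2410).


phi(n) = n * prod_{p|n} (1 - 1/p).
Prime divisors of 2410: [2, 5, 241]
phi(2410) = 2410 * (1 - 1/2) * (1 - 1/5) * (1 - 1/241)
phi(2410) = 960


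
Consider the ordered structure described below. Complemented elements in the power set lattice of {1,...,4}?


An element a is complemented if some b has a meet b = bottom, a join b = top.
every subset A has complement S\A, so all elements are complemented.
Complemented elements: {}, {1}, {2}, {3}, {4}, {1,2}, ... (10 more)
Count: 16


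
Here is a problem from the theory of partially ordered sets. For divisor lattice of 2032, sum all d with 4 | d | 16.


Interval [4,16] in divisors of 2032: [4, 8, 16]
Sum = 28


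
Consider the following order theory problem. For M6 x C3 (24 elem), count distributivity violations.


Distributive law: a ^ (b v c) = (a ^ b) v (a ^ c).
Check all 24^3 = 13824 ordered triples (a,b,c).
  e.g. a=(a1,0), b=(a2,0), c=(a3,0): lhs=(a1,0) != rhs=(0,0)
  e.g. a=(a1,0), b=(a2,0), c=(a3,1): lhs=(a1,0) != rhs=(0,0)
Total violating triples: 3240


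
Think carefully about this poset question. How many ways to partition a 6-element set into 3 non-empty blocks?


S(n,k) = k*S(n-1,k) + S(n-1,k-1).
S(5,3) = 25, S(5,2) = 15
S(6,3) = 3*25 + 15 = 75 + 15
S(6,3) = 90


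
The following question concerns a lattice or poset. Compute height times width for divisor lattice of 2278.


Height = length of longest chain minus 1; width = size of largest antichain.
A maximum chain: 1 | 67 | 1139 | 2278  (height 3).
A maximum antichain: {2, 17, 67}  (width 3).
Product = 3 * 3 = 9


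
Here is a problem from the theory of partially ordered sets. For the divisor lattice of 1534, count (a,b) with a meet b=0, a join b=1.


Complement pair (a,b): a meet b = bottom, a join b = top.
Here: gcd(a,b)=1 and lcm(a,b)=1534, i.e. a*b=1534 with a,b coprime.
Pairs found: (1,1534), (2,767), (13,118), (26,59), ... (4 more)
Total ordered pairs: 8


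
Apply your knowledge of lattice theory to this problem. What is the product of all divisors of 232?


Divisors of 232: [1, 2, 4, 8, 29, 58, 116, 232]
Product = n^(d(n)/2) = 232^(8/2)
Product = 2897022976


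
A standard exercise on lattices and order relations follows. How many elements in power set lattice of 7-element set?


Power set = 2^n.
2^7 = 128


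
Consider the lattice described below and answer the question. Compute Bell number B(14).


B(n) = number of set partitions of an n-element set.
B(n) satisfies the recurrence: B(n+1) = sum_k C(n,k)*B(k).
B(14) = 190899322


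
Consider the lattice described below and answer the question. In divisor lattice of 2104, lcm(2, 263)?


Join=lcm.
gcd(2,263)=1
lcm=526


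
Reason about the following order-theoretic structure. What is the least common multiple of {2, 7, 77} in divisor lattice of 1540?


In a divisor lattice, join = lcm (least common multiple).
Compute lcm iteratively: start with first element, then lcm(current, next).
Elements: [2, 7, 77]
lcm(2,7) = 14
lcm(14,77) = 154
Final lcm = 154


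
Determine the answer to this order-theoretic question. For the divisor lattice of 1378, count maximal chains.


A maximal chain goes from the minimum element to a maximal element via cover relations.
Counting all min-to-max paths in the cover graph.
Total maximal chains: 6


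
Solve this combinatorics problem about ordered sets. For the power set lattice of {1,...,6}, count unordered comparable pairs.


A comparable pair {a,b} has a < b or b < a in the order.
Count unordered pairs where one element is strictly below the other.
Examples: {{},{1}}, {{},{2}}, {{},{3}}, {{},{4}}, ...
Total comparable pairs: 665


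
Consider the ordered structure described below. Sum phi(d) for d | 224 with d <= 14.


Divisors of 224 up to 14: [1, 2, 4, 7, 8, 14]
phi values: [1, 1, 2, 6, 4, 6]
Sum = 20


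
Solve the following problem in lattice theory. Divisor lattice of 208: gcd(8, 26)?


Meet=gcd.
gcd(8,26)=2


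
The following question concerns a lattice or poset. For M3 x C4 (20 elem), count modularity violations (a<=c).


Modular law: if a <= c then a v (b ^ c) = (a v b) ^ c.
Check all triples (a,b,c) with a <= c among 20 elements.
This lattice is modular (diamonds M_m and their chain-products are modular).
Total violating triples: 0


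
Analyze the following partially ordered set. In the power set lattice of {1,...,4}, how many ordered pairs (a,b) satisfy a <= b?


The order relation is {(a,b) : a <= b}, reflexive so it includes (a,a).
Examples: ({},{}), ({},{1,2}), ({},{1,2,3}), ({},{1,2,3,4}), ({},{1,2,4}), ...
Total ordered pairs: 81


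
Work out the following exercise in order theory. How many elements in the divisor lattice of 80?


Divisors of 80: [1, 2, 4, 5, 8, 10, 16, 20, 40, 80]
Count: 10


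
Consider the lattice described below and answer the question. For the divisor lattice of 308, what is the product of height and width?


Height = length of longest chain minus 1; width = size of largest antichain.
A maximum chain: 1 | 11 | 77 | 154 | 308  (height 4).
A maximum antichain: {4, 14, 22, 77}  (width 4).
Product = 4 * 4 = 16


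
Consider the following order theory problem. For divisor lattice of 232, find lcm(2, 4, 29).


In a divisor lattice, join = lcm (least common multiple).
Compute lcm iteratively: start with first element, then lcm(current, next).
Elements: [2, 4, 29]
lcm(2,4) = 4
lcm(4,29) = 116
Final lcm = 116


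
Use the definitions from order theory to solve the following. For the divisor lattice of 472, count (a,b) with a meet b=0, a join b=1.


Complement pair (a,b): a meet b = bottom, a join b = top.
Here: gcd(a,b)=1 and lcm(a,b)=472, i.e. a*b=472 with a,b coprime.
Pairs found: (1,472), (8,59), (59,8), (472,1)
Total ordered pairs: 4


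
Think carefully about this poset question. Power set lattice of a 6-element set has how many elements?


Power set = 2^n.
2^6 = 64


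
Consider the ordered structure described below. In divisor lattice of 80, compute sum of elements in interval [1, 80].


Interval [1,80] in divisors of 80: [1, 2, 4, 5, 8, 10, 16, 20, 40, 80]
Sum = 186


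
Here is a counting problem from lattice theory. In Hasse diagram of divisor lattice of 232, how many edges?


A cover relation a -< b holds when a < b with no c strictly between.
Cover relations:
  1 -< 2
  1 -< 29
  2 -< 4
  2 -< 58
  4 -< 8
  4 -< 116
  8 -< 232
  29 -< 58
  ...2 more
Total: 10


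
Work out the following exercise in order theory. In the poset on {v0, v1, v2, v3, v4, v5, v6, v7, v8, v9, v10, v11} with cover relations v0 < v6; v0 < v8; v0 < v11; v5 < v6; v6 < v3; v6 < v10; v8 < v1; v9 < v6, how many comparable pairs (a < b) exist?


A comparable pair {a,b} has a < b or b < a in the order.
Count unordered pairs where one element is strictly below the other.
Examples: {v0,v1}, {v0,v3}, {v0,v6}, {v0,v8}, ...
Total comparable pairs: 15


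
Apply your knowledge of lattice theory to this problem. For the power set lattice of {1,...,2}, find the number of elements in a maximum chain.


A chain is a totally ordered subset; we count the number of elements in a maximum chain.
Compute, for each element x, the size of the longest chain ending at x:
  {}: 1
  {1}: 2
  {2}: 2
  {1,2}: 3
A maximum chain: {} < {1} < {1,2}
Number of elements in the longest chain: 3


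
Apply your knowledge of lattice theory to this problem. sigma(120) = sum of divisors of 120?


sigma(n) = sum of divisors.
Divisors of 120: [1, 2, 3, 4, 5, 6, 8, 10, 12, 15, 20, 24, 30, 40, 60, 120]
Sum = 360


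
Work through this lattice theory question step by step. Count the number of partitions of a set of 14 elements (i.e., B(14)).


B(n) = number of set partitions of an n-element set.
B(n) satisfies the recurrence: B(n+1) = sum_k C(n,k)*B(k).
B(14) = 190899322


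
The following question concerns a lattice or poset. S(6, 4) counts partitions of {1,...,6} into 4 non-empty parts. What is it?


S(n,k) = k*S(n-1,k) + S(n-1,k-1).
S(5,4) = 10, S(5,3) = 25
S(6,4) = 4*10 + 25 = 40 + 25
S(6,4) = 65


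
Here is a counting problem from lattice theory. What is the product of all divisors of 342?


Divisors of 342: [1, 2, 3, 6, 9, 18, 19, 38, 57, 114, 171, 342]
Product = n^(d(n)/2) = 342^(12/2)
Product = 1600135042849344


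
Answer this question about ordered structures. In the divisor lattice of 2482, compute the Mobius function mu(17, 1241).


In a divisor lattice, mu(a,b) = mu(b/a) where mu is the classical Mobius function.
b/a = 1241/17 = 73
Prime factorization of 73: primes [73]
73 is squarefree with 1 prime factor(s), so mu(73) = (-1)^1 = -1


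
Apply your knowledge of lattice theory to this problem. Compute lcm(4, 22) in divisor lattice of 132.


In a divisor lattice, join = lcm (least common multiple).
gcd(4,22) = 2
lcm(4,22) = 4*22/gcd = 88/2 = 44


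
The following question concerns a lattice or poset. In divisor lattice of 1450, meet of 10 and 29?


In a divisor lattice, meet = gcd (greatest common divisor).
By Euclidean algorithm or factoring: gcd(10,29) = 1


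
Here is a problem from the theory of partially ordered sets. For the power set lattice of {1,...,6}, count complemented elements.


An element a is complemented if some b has a meet b = bottom, a join b = top.
every subset A has complement S\A, so all elements are complemented.
Complemented elements: {}, {1}, {2}, {3}, {4}, {5}, ... (58 more)
Count: 64


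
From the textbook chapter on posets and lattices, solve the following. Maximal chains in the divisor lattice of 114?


A maximal chain goes from the minimum element to a maximal element via cover relations.
Counting all min-to-max paths in the cover graph.
Total maximal chains: 6
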